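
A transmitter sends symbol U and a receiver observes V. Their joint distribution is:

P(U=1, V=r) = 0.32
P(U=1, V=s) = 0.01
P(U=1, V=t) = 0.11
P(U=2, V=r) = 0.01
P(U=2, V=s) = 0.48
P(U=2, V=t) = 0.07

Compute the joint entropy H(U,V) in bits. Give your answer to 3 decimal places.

H(U,V) = −Σ p(x,y)·log₂ p(x,y) over all 6 cells.
  cell (1,r): −0.32·log₂0.32 = 0.5260
  cell (1,s): −0.01·log₂0.01 = 0.0664
  cell (1,t): −0.11·log₂0.11 = 0.3503
  cell (2,r): −0.01·log₂0.01 = 0.0664
  cell (2,s): −0.48·log₂0.48 = 0.5083
  cell (2,t): −0.07·log₂0.07 = 0.2686
Sum = 1.786 bits.

1.786 bits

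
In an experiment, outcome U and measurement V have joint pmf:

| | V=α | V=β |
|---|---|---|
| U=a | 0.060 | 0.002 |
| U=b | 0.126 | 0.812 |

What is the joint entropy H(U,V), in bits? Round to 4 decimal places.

H(U,V) = −Σ p(x,y)·log₂ p(x,y) over all 4 cells.
  cell (a,α): −0.060·log₂0.060 = 0.24353
  cell (a,β): −0.002·log₂0.002 = 0.01793
  cell (b,α): −0.126·log₂0.126 = 0.37655
  cell (b,β): −0.812·log₂0.812 = 0.24396
Sum = 0.8820 bits.

0.8820 bits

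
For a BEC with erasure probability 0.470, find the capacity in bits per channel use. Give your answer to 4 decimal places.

Binary erasure channel: capacity C = 1 − ε.
C = 1 − 0.470 = 0.5300 bits per channel use.

0.5300 bits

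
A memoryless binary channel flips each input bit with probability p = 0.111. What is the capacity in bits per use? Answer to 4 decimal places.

Binary symmetric channel: C = 1 − h₂(ε) where h₂ is the binary entropy function.
h₂(0.111) = −0.111·log₂0.111 − 0.889·log₂0.889 = 0.5029.
C = 1 − 0.5029 = 0.4971 bits per channel use.

0.4971 bits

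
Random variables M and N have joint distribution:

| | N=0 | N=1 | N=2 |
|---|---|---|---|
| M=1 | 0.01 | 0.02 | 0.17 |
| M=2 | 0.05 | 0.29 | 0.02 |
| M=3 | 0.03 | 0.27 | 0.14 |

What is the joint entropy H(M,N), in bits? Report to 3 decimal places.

2.520 bits

H(M,N) = −Σ p(x,y)·log₂ p(x,y) over all 9 cells.
  cell (1,0): −0.01·log₂0.01 = 0.0664
  cell (1,1): −0.02·log₂0.02 = 0.1129
  cell (1,2): −0.17·log₂0.17 = 0.4346
  cell (2,0): −0.05·log₂0.05 = 0.2161
  cell (2,1): −0.29·log₂0.29 = 0.5179
  cell (2,2): −0.02·log₂0.02 = 0.1129
  cell (3,0): −0.03·log₂0.03 = 0.1518
  cell (3,1): −0.27·log₂0.27 = 0.5100
  cell (3,2): −0.14·log₂0.14 = 0.3971
Sum = 2.520 bits.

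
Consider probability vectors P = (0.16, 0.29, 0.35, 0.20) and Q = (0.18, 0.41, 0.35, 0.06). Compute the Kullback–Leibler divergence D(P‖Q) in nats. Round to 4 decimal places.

D(P‖Q) = Σ p·ln(p/q).
  0.16·ln(0.16/0.18) = -0.01885
  0.29·ln(0.29/0.41) = -0.10042
  0.35·ln(0.35/0.35) = 0.00000
  0.20·ln(0.20/0.06) = 0.24079
D(P‖Q) = 0.1215 nats.

0.1215 nats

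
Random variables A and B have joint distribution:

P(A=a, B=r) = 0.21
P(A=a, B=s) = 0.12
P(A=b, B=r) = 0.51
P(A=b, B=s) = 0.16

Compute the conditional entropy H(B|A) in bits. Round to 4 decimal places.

0.8434 bits

Chain rule: H(B|A) = H(A,B) − H(A).
Marginals: p(A) = (0.3300, 0.6700), p(B) = (0.7200, 0.2800).
H(A,B) = 1.7583 bits; H(A) = 0.9149 bits.
H(B|A) = 1.7583 − 0.9149 = 0.8434 bits.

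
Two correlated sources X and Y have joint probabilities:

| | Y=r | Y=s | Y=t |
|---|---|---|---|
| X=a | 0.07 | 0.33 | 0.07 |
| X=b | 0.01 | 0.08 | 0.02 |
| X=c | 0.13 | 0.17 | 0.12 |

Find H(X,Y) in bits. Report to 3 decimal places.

2.720 bits

H(X,Y) = −Σ p(x,y)·log₂ p(x,y) over all 9 cells.
  cell (a,r): −0.07·log₂0.07 = 0.2686
  cell (a,s): −0.33·log₂0.33 = 0.5278
  cell (a,t): −0.07·log₂0.07 = 0.2686
  cell (b,r): −0.01·log₂0.01 = 0.0664
  cell (b,s): −0.08·log₂0.08 = 0.2915
  cell (b,t): −0.02·log₂0.02 = 0.1129
  cell (c,r): −0.13·log₂0.13 = 0.3826
  cell (c,s): −0.17·log₂0.17 = 0.4346
  cell (c,t): −0.12·log₂0.12 = 0.3671
Sum = 2.720 bits.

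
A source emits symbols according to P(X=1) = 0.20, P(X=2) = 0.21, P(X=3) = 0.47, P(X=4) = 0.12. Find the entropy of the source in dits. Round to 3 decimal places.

H(X) = −Σ p·log₁₀ p.
  −(0.20)·log₁₀(0.20) = 0.1398
  −(0.21)·log₁₀(0.21) = 0.1423
  −(0.47)·log₁₀(0.47) = 0.1541
  −(0.12)·log₁₀(0.12) = 0.1105
Sum: 0.1398 + 0.1423 + 0.1541 + 0.1105 = 0.547 dits.

0.547 dits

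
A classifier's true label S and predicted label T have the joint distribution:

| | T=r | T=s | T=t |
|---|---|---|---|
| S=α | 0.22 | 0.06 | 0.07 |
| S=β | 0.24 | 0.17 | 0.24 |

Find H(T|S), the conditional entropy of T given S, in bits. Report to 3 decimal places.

1.481 bits

Marginals: p(S) = (0.3500, 0.6500), p(T) = (0.4600, 0.2300, 0.3100).
H(T|S) = Σ p(S) · H(T|S=·).
  S=α: p=0.3500, H(T|S=α) = 1.3216
  S=β: p=0.6500, H(T|S=β) = 1.5675
Weighted sum = 1.481 bits.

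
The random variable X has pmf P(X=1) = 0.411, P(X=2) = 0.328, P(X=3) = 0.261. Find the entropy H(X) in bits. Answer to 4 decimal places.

H(X) = −Σ p·log₂ p.
  −(0.411)·log₂(0.411) = 0.52723
  −(0.328)·log₂(0.328) = 0.52750
  −(0.261)·log₂(0.261) = 0.50579
Sum: 0.52723 + 0.52750 + 0.50579 = 1.5605 bits.

1.5605 bits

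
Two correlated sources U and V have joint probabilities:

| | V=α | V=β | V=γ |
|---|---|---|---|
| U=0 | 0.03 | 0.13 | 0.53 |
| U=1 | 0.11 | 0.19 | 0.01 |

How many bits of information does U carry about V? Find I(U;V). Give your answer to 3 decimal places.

0.405 bits

Marginals: p(U) = (0.6900, 0.3100), p(V) = (0.1400, 0.3200, 0.5400).
I(U;V) = H(U) + H(V) − H(U,V).
H(U) = 0.8932, H(V) = 1.4032, H(U,V) = 1.8918.
I(U;V) = 0.8932 + 1.4032 − 1.8918 = 0.405 bits.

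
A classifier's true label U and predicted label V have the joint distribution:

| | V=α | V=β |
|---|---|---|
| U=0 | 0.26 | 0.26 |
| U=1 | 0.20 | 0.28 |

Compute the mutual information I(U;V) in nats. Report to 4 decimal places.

Marginals: p(U) = (0.5200, 0.4800), p(V) = (0.4600, 0.5400).
I(U;V) = Σ p(x,y)·ln[p(x,y)/(p(x)p(y))].
  (0,α): 0.26·ln(1.0870) = 0.02168
  (0,β): 0.26·ln(0.9259) = -0.02001
  (1,α): 0.20·ln(0.9058) = -0.01979
  (1,β): 0.28·ln(1.0802) = 0.02161
Sum = 0.0035 nats.

0.0035 nats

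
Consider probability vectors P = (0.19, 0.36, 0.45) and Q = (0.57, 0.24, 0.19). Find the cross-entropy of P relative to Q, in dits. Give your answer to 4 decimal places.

0.5941 dits

H(P,Q) = −Σ p·log₁₀ q.
  −0.19·log₁₀(0.57) = 0.04638
  −0.36·log₁₀(0.24) = 0.22312
  −0.45·log₁₀(0.19) = 0.32456
H(P,Q) = 0.5941 dits.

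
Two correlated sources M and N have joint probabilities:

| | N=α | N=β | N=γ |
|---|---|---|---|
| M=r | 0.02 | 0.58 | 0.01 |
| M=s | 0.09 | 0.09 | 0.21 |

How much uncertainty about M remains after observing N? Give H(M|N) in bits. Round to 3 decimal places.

Chain rule: H(M|N) = H(M,N) − H(N).
Marginals: p(M) = (0.6100, 0.3900), p(N) = (0.1100, 0.6700, 0.2200).
H(M,N) = 1.7333 bits; H(N) = 1.2180 bits.
H(M|N) = 1.7333 − 1.2180 = 0.515 bits.

0.515 bits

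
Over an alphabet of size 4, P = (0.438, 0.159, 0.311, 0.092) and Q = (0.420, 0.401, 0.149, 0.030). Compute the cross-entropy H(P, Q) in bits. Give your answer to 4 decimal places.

2.0774 bits

H(P,Q) = −Σ p·log₂ q.
  −0.438·log₂(0.420) = 0.54817
  −0.159·log₂(0.401) = 0.20961
  −0.311·log₂(0.149) = 0.85420
  −0.092·log₂(0.030) = 0.46542
H(P,Q) = 2.0774 bits.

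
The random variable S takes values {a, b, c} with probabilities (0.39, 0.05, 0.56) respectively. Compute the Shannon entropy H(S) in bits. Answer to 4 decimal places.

H(S) = −Σ p·log₂ p.
  −(0.39)·log₂(0.39) = 0.52980
  −(0.05)·log₂(0.05) = 0.21610
  −(0.56)·log₂(0.56) = 0.46844
Sum: 0.52980 + 0.21610 + 0.46844 = 1.2143 bits.

1.2143 bits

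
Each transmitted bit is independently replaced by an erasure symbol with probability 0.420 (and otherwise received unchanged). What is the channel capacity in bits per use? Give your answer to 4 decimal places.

Binary erasure channel: capacity C = 1 − ε.
C = 1 − 0.420 = 0.5800 bits per channel use.

0.5800 bits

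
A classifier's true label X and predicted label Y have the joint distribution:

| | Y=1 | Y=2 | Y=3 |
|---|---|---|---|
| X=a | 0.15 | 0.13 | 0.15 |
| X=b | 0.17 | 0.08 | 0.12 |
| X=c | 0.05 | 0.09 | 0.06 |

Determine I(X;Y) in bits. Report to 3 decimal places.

0.029 bits

Marginals: p(X) = (0.4300, 0.3700, 0.2000), p(Y) = (0.3700, 0.3000, 0.3300).
I(X;Y) = H(X) + H(Y) − H(X,Y).
H(X) = 1.5187, H(Y) = 1.5796, H(X,Y) = 3.0692.
I(X;Y) = 1.5187 + 1.5796 − 3.0692 = 0.029 bits.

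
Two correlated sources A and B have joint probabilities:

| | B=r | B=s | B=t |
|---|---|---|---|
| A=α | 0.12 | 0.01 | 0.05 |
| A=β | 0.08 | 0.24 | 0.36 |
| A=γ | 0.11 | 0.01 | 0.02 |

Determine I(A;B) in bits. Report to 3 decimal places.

Marginals: p(A) = (0.1800, 0.6800, 0.1400), p(B) = (0.3100, 0.2600, 0.4300).
I(A;B) = Σ p(x,y)·log₂[p(x,y)/(p(x)p(y))].
  (α,r): 0.12·log₂(2.1505) = 0.1326
  (α,s): 0.01·log₂(0.2137) = -0.0223
  (α,t): 0.05·log₂(0.6460) = -0.0315
  (β,r): 0.08·log₂(0.3795) = -0.1118
  (β,s): 0.24·log₂(1.3575) = 0.1058
  (β,t): 0.36·log₂(1.2312) = 0.1080
  (γ,r): 0.11·log₂(2.5346) = 0.1476
  (γ,s): 0.01·log₂(0.2747) = -0.0186
  (γ,t): 0.02·log₂(0.3322) = -0.0318
Sum = 0.278 bits.

0.278 bits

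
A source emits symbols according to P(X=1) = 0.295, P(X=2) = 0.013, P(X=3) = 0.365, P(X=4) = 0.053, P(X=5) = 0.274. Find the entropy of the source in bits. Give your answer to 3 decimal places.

H(X) = −Σ p·log₂ p.
  −(0.295)·log₂(0.295) = 0.5196
  −(0.013)·log₂(0.013) = 0.0814
  −(0.365)·log₂(0.365) = 0.5307
  −(0.053)·log₂(0.053) = 0.2246
  −(0.274)·log₂(0.274) = 0.5118
Sum: 0.5196 + 0.0814 + 0.5307 + 0.2246 + 0.5118 = 1.868 bits.

1.868 bits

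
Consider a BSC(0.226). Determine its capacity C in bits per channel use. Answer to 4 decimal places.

0.2290 bits

Binary symmetric channel: C = 1 − h₂(ε) where h₂ is the binary entropy function.
h₂(0.226) = −0.226·log₂0.226 − 0.774·log₂0.774 = 0.7710.
C = 1 − 0.7710 = 0.2290 bits per channel use.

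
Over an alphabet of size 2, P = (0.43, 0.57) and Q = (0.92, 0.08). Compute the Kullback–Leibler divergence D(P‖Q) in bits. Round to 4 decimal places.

1.1429 bits

D(P‖Q) = Σ p·log₂(p/q).
  0.43·log₂(0.43/0.92) = -0.47184
  0.57·log₂(0.57/0.08) = 1.61475
D(P‖Q) = 1.1429 bits.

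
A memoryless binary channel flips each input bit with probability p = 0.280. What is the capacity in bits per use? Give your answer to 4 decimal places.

Binary symmetric channel: C = 1 − h₂(ε) where h₂ is the binary entropy function.
h₂(0.280) = −0.280·log₂0.280 − 0.720·log₂0.720 = 0.8555.
C = 1 − 0.8555 = 0.1445 bits per channel use.

0.1445 bits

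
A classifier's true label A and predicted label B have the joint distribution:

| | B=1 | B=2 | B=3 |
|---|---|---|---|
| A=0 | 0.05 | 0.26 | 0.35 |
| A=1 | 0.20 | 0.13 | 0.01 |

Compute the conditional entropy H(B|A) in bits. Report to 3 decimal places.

Chain rule: H(B|A) = H(A,B) − H(A).
Marginals: p(A) = (0.6600, 0.3400), p(B) = (0.2500, 0.3900, 0.3600).
H(A,B) = 2.1650 bits; H(A) = 0.9248 bits.
H(B|A) = 2.1650 − 0.9248 = 1.240 bits.

1.240 bits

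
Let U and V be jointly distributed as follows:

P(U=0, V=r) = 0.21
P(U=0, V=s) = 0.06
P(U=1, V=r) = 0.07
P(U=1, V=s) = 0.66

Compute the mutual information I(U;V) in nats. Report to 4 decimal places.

Marginals: p(U) = (0.2700, 0.7300), p(V) = (0.2800, 0.7200).
I(U;V) = Σ p(x,y)·ln[p(x,y)/(p(x)p(y))].
  (0,r): 0.21·ln(2.7778) = 0.21455
  (0,s): 0.06·ln(0.3086) = -0.07053
  (1,r): 0.07·ln(0.3425) = -0.07501
  (1,s): 0.66·ln(1.2557) = 0.15028
Sum = 0.2193 nats.

0.2193 nats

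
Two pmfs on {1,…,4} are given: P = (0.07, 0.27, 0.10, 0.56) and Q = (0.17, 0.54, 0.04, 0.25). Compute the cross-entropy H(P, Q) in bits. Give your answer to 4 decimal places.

H(P,Q) = −Σ p·log₂ q.
  −0.07·log₂(0.17) = 0.17895
  −0.27·log₂(0.54) = 0.24002
  −0.10·log₂(0.04) = 0.46439
  −0.56·log₂(0.25) = 1.12000
H(P,Q) = 2.0034 bits.

2.0034 bits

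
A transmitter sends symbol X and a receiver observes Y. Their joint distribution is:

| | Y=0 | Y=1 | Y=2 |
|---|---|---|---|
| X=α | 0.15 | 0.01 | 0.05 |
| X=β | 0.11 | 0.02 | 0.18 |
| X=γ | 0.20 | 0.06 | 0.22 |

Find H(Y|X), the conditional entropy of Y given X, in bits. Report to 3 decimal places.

1.285 bits

Chain rule: H(Y|X) = H(X,Y) − H(X).
Marginals: p(X) = (0.2100, 0.3100, 0.4800), p(Y) = (0.4600, 0.0900, 0.4500).
H(X,Y) = 2.7900 bits; H(X) = 1.5049 bits.
H(Y|X) = 2.7900 − 1.5049 = 1.285 bits.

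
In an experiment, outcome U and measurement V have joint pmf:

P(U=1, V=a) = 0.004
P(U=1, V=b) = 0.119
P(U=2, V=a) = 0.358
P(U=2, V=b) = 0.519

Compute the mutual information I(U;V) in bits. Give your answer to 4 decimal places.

Marginals: p(U) = (0.1230, 0.8770), p(V) = (0.3620, 0.6380).
I(U;V) = Σ p(x,y)·log₂[p(x,y)/(p(x)p(y))].
  (1,a): 0.004·log₂(0.0898) = -0.01391
  (1,b): 0.119·log₂(1.5164) = 0.07148
  (2,a): 0.358·log₂(1.1277) = 0.06205
  (2,b): 0.519·log₂(0.9276) = -0.05630
Sum = 0.0633 bits.

0.0633 bits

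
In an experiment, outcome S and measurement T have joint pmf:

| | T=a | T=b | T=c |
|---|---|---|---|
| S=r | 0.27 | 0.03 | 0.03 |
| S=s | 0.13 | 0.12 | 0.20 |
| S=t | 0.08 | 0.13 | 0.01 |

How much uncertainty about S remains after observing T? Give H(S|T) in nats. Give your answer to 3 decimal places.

0.868 nats

Chain rule: H(S|T) = H(S,T) − H(T).
Marginals: p(S) = (0.3300, 0.4500, 0.2200), p(T) = (0.4800, 0.2800, 0.2400).
H(S,T) = 1.9188 nats; H(T) = 1.0512 nats.
H(S|T) = 1.9188 − 1.0512 = 0.868 nats.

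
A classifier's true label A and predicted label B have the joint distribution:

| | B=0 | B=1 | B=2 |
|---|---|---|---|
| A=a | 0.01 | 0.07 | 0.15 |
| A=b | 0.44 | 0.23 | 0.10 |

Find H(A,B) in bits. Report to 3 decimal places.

H(A,B) = −Σ p(x,y)·log₂ p(x,y) over all 6 cells.
  cell (a,0): −0.01·log₂0.01 = 0.0664
  cell (a,1): −0.07·log₂0.07 = 0.2686
  cell (a,2): −0.15·log₂0.15 = 0.4105
  cell (b,0): −0.44·log₂0.44 = 0.5211
  cell (b,1): −0.23·log₂0.23 = 0.4877
  cell (b,2): −0.10·log₂0.10 = 0.3322
Sum = 2.087 bits.

2.087 bits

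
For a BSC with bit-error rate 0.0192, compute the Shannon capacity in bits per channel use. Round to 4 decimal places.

Binary symmetric channel: C = 1 − h₂(ε) where h₂ is the binary entropy function.
h₂(0.0192) = −0.0192·log₂0.0192 − 0.9808·log₂0.9808 = 0.1369.
C = 1 − 0.1369 = 0.8631 bits per channel use.

0.8631 bits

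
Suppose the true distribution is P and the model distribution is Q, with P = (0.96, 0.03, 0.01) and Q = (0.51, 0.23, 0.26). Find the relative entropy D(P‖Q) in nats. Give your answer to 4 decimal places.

D(P‖Q) = Σ p·ln(p/q).
  0.96·ln(0.96/0.51) = 0.60722
  0.03·ln(0.03/0.23) = -0.06111
  0.01·ln(0.01/0.26) = -0.03258
D(P‖Q) = 0.5135 nats.

0.5135 nats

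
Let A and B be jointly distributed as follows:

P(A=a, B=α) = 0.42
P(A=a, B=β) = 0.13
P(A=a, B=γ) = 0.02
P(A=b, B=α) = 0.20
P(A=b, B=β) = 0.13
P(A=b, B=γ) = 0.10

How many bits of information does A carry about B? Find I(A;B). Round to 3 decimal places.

0.085 bits

Marginals: p(A) = (0.5700, 0.4300), p(B) = (0.6200, 0.2600, 0.1200).
I(A;B) = Σ p(x,y)·log₂[p(x,y)/(p(x)p(y))].
  (a,α): 0.42·log₂(1.1885) = 0.1046
  (a,β): 0.13·log₂(0.8772) = -0.0246
  (a,γ): 0.02·log₂(0.2924) = -0.0355
  (b,α): 0.20·log₂(0.7502) = -0.0829
  (b,β): 0.13·log₂(1.1628) = 0.0283
  (b,γ): 0.10·log₂(1.9380) = 0.0955
Sum = 0.085 bits.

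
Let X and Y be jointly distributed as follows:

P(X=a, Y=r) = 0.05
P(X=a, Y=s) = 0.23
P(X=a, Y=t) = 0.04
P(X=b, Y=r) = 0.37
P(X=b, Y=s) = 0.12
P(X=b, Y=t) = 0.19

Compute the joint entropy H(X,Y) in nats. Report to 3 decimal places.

H(X,Y) = −Σ p(x,y)·ln p(x,y) over all 6 cells.
  cell (a,r): −0.05·ln0.05 = 0.1498
  cell (a,s): −0.23·ln0.23 = 0.3380
  cell (a,t): −0.04·ln0.04 = 0.1288
  cell (b,r): −0.37·ln0.37 = 0.3679
  cell (b,s): −0.12·ln0.12 = 0.2544
  cell (b,t): −0.19·ln0.19 = 0.3155
Sum = 1.554 nats.

1.554 nats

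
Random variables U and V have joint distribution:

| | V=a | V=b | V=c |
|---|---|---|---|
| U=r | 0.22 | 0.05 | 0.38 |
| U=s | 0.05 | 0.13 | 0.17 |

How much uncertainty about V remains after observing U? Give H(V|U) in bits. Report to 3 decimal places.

Chain rule: H(V|U) = H(U,V) − H(U).
Marginals: p(U) = (0.6500, 0.3500), p(V) = (0.2700, 0.1800, 0.5500).
H(U,V) = 2.2605 bits; H(U) = 0.9341 bits.
H(V|U) = 2.2605 − 0.9341 = 1.326 bits.

1.326 bits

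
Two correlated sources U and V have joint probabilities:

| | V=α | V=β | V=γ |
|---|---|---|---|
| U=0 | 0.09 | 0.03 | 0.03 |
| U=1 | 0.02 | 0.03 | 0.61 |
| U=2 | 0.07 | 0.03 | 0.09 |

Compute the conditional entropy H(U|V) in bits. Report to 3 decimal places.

0.959 bits

Marginals: p(U) = (0.1500, 0.6600, 0.1900), p(V) = (0.1800, 0.0900, 0.7300).
H(U|V) = Σ p(V) · H(U|V=·).
  V=α: p=0.1800, H(U|V=α) = 1.3821
  V=β: p=0.0900, H(U|V=β) = 1.5850
  V=γ: p=0.7300, H(U|V=γ) = 0.7781
Weighted sum = 0.959 bits.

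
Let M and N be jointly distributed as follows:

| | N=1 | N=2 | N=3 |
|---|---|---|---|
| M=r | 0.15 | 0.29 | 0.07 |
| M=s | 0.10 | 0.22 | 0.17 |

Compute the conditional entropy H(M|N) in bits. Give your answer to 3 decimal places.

Chain rule: H(M|N) = H(M,N) − H(N).
Marginals: p(M) = (0.5100, 0.4900), p(N) = (0.2500, 0.5100, 0.2400).
H(M,N) = 2.4444 bits; H(N) = 1.4896 bits.
H(M|N) = 2.4444 − 1.4896 = 0.955 bits.

0.955 bits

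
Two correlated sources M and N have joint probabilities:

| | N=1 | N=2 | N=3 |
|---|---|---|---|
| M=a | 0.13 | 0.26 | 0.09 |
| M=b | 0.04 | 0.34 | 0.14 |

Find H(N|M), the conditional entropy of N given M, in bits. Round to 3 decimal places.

Marginals: p(M) = (0.4800, 0.5200), p(N) = (0.1700, 0.6000, 0.2300).
H(N|M) = Σ p(M) · H(N|M=·).
  M=a: p=0.4800, H(N|M=a) = 1.4423
  M=b: p=0.5200, H(N|M=b) = 1.1951
Weighted sum = 1.314 bits.

1.314 bits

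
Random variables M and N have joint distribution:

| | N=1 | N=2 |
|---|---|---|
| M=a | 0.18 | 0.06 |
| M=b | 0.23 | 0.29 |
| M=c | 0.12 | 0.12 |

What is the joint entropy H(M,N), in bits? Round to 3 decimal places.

2.429 bits

H(M,N) = −Σ p(x,y)·log₂ p(x,y) over all 6 cells.
  cell (a,1): −0.18·log₂0.18 = 0.4453
  cell (a,2): −0.06·log₂0.06 = 0.2435
  cell (b,1): −0.23·log₂0.23 = 0.4877
  cell (b,2): −0.29·log₂0.29 = 0.5179
  cell (c,1): −0.12·log₂0.12 = 0.3671
  cell (c,2): −0.12·log₂0.12 = 0.3671
Sum = 2.429 bits.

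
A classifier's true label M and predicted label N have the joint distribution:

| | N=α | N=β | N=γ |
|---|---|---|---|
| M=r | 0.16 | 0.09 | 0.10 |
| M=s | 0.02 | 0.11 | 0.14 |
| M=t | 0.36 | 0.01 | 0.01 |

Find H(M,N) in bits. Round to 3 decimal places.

2.592 bits

H(M,N) = −Σ p(x,y)·log₂ p(x,y) over all 9 cells.
  cell (r,α): −0.16·log₂0.16 = 0.4230
  cell (r,β): −0.09·log₂0.09 = 0.3127
  cell (r,γ): −0.10·log₂0.10 = 0.3322
  cell (s,α): −0.02·log₂0.02 = 0.1129
  cell (s,β): −0.11·log₂0.11 = 0.3503
  cell (s,γ): −0.14·log₂0.14 = 0.3971
  cell (t,α): −0.36·log₂0.36 = 0.5306
  cell (t,β): −0.01·log₂0.01 = 0.0664
  cell (t,γ): −0.01·log₂0.01 = 0.0664
Sum = 2.592 bits.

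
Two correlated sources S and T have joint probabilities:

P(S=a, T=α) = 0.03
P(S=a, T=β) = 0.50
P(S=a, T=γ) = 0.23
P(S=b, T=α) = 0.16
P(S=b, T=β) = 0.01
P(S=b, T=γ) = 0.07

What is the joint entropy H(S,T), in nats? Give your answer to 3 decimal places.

1.315 nats

H(S,T) = −Σ p(x,y)·ln p(x,y) over all 6 cells.
  cell (a,α): −0.03·ln0.03 = 0.1052
  cell (a,β): −0.50·ln0.50 = 0.3466
  cell (a,γ): −0.23·ln0.23 = 0.3380
  cell (b,α): −0.16·ln0.16 = 0.2932
  cell (b,β): −0.01·ln0.01 = 0.0461
  cell (b,γ): −0.07·ln0.07 = 0.1861
Sum = 1.315 nats.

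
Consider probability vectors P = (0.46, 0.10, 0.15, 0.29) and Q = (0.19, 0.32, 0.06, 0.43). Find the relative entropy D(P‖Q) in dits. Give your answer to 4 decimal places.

0.1362 dits

D(P‖Q) = Σ p·log₁₀(p/q).
  0.46·log₁₀(0.46/0.19) = 0.17664
  0.10·log₁₀(0.10/0.32) = -0.05051
  0.15·log₁₀(0.15/0.06) = 0.05969
  0.29·log₁₀(0.29/0.43) = -0.04961
D(P‖Q) = 0.1362 dits.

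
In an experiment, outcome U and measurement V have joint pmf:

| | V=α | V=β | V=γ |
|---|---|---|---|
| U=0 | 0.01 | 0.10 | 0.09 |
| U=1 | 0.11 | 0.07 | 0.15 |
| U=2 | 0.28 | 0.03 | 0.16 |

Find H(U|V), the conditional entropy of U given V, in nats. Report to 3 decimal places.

Marginals: p(U) = (0.2000, 0.3300, 0.4700), p(V) = (0.4000, 0.2000, 0.4000).
H(U|V) = Σ p(V) · H(U|V=·).
  V=α: p=0.4000, H(U|V=α) = 0.6969
  V=β: p=0.2000, H(U|V=β) = 0.9986
  V=γ: p=0.4000, H(U|V=γ) = 1.0699
Weighted sum = 0.906 nats.

0.906 nats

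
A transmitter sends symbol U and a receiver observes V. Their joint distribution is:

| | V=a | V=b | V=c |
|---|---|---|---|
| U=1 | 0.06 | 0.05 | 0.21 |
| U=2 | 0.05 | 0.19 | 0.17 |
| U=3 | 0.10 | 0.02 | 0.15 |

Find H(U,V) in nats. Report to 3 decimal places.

H(U,V) = −Σ p(x,y)·ln p(x,y) over all 9 cells.
  cell (1,a): −0.06·ln0.06 = 0.1688
  cell (1,b): −0.05·ln0.05 = 0.1498
  cell (1,c): −0.21·ln0.21 = 0.3277
  cell (2,a): −0.05·ln0.05 = 0.1498
  cell (2,b): −0.19·ln0.19 = 0.3155
  cell (2,c): −0.17·ln0.17 = 0.3012
  cell (3,a): −0.10·ln0.10 = 0.2303
  cell (3,b): −0.02·ln0.02 = 0.0782
  cell (3,c): −0.15·ln0.15 = 0.2846
Sum = 2.006 nats.

2.006 nats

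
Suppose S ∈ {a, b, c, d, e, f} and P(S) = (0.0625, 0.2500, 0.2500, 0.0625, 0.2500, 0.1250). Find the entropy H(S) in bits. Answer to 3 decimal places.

H(S) = −Σ p·log₂ p.
  −(0.0625)·log₂(0.0625) = 0.2500
  −(0.2500)·log₂(0.2500) = 0.5000
  −(0.2500)·log₂(0.2500) = 0.5000
  −(0.0625)·log₂(0.0625) = 0.2500
  −(0.2500)·log₂(0.2500) = 0.5000
  −(0.1250)·log₂(0.1250) = 0.3750
Sum: 0.2500 + 0.5000 + 0.5000 + 0.2500 + 0.5000 + 0.3750 = 2.375 bits.

2.375 bits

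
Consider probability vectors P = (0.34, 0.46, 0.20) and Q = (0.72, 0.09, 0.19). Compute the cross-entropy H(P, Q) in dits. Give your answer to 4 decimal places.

H(P,Q) = −Σ p·log₁₀ q.
  −0.34·log₁₀(0.72) = 0.04851
  −0.46·log₁₀(0.09) = 0.48105
  −0.20·log₁₀(0.19) = 0.14425
H(P,Q) = 0.6738 dits.

0.6738 dits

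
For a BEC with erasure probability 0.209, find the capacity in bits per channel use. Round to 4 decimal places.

0.7910 bits

Binary erasure channel: capacity C = 1 − ε.
C = 1 − 0.209 = 0.7910 bits per channel use.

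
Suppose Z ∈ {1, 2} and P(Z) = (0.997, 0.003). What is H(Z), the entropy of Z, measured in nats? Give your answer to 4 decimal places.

0.0204 nats

H(Z) = −Σ p·ln p.
  −(0.997)·ln(0.997) = 0.00300
  −(0.003)·ln(0.003) = 0.01743
Sum: 0.00300 + 0.01743 = 0.0204 nats.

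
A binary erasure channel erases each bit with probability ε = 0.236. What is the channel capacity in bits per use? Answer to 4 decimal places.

Binary erasure channel: capacity C = 1 − ε.
C = 1 − 0.236 = 0.7640 bits per channel use.

0.7640 bits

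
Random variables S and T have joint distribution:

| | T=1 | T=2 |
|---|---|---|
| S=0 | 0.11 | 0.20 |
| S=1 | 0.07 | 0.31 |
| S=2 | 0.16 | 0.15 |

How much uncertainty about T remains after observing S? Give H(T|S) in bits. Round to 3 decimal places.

0.863 bits

Marginals: p(S) = (0.3100, 0.3800, 0.3100), p(T) = (0.3400, 0.6600).
H(T|S) = Σ p(S) · H(T|S=·).
  S=0: p=0.3100, H(T|S=0) = 0.9383
  S=1: p=0.3800, H(T|S=1) = 0.6892
  S=2: p=0.3100, H(T|S=2) = 0.9992
Weighted sum = 0.863 bits.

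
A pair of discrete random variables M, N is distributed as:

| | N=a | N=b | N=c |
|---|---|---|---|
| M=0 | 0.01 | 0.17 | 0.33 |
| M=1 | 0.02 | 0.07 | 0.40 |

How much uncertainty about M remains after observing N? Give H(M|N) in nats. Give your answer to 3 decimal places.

Chain rule: H(M|N) = H(M,N) − H(N).
Marginals: p(M) = (0.5100, 0.4900), p(N) = (0.0300, 0.2400, 0.7300).
H(M,N) = 1.3440 nats; H(N) = 0.6774 nats.
H(M|N) = 1.3440 − 0.6774 = 0.667 nats.

0.667 nats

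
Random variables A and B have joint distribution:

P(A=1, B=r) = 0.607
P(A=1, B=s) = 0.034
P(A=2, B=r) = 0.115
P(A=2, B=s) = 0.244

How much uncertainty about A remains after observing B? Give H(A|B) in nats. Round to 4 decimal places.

Marginals: p(A) = (0.6410, 0.3590), p(B) = (0.7220, 0.2780).
H(A|B) = Σ p(B) · H(A|B=·).
  B=r: p=0.7220, H(A|B=r) = 0.4385
  B=s: p=0.2780, H(A|B=s) = 0.3715
Weighted sum = 0.4199 nats.

0.4199 nats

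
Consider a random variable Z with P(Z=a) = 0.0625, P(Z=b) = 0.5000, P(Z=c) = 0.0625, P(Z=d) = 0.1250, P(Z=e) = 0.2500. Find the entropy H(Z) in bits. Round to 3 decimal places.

1.875 bits

H(Z) = −Σ p·log₂ p.
  −(0.0625)·log₂(0.0625) = 0.2500
  −(0.5000)·log₂(0.5000) = 0.5000
  −(0.0625)·log₂(0.0625) = 0.2500
  −(0.1250)·log₂(0.1250) = 0.3750
  −(0.2500)·log₂(0.2500) = 0.5000
Sum: 0.2500 + 0.5000 + 0.2500 + 0.3750 + 0.5000 = 1.875 bits.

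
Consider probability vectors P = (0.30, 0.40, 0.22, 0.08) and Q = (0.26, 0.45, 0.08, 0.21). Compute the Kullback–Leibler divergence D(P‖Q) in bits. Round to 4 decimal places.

D(P‖Q) = Σ p·log₂(p/q).
  0.30·log₂(0.30/0.26) = 0.06194
  0.40·log₂(0.40/0.45) = -0.06797
  0.22·log₂(0.22/0.08) = 0.32107
  0.08·log₂(0.08/0.21) = -0.11139
D(P‖Q) = 0.2037 bits.

0.2037 bits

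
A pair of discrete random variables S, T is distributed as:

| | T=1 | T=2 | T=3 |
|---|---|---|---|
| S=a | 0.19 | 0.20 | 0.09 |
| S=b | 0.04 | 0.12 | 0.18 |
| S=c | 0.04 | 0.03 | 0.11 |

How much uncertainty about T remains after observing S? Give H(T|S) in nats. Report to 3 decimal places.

Marginals: p(S) = (0.4800, 0.3400, 0.1800), p(T) = (0.2700, 0.3500, 0.3800).
H(T|S) = Σ p(S) · H(T|S=·).
  S=a: p=0.4800, H(T|S=a) = 1.0455
  S=b: p=0.3400, H(T|S=b) = 0.9560
  S=c: p=0.1800, H(T|S=c) = 0.9338
Weighted sum = 0.995 nats.

0.995 nats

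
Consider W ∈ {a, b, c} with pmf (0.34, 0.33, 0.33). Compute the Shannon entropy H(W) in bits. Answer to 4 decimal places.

1.5848 bits

H(W) = −Σ p·log₂ p.
  −(0.34)·log₂(0.34) = 0.52917
  −(0.33)·log₂(0.33) = 0.52782
  −(0.33)·log₂(0.33) = 0.52782
Sum: 0.52917 + 0.52782 + 0.52782 = 1.5848 bits.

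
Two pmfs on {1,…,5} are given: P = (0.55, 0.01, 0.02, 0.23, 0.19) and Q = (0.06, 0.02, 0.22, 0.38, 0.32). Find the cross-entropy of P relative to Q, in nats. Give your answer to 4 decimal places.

H(P,Q) = −Σ p·ln q.
  −0.55·ln(0.06) = 1.54738
  −0.01·ln(0.02) = 0.03912
  −0.02·ln(0.22) = 0.03028
  −0.23·ln(0.38) = 0.22254
  −0.19·ln(0.32) = 0.21649
H(P,Q) = 2.0558 nats.

2.0558 nats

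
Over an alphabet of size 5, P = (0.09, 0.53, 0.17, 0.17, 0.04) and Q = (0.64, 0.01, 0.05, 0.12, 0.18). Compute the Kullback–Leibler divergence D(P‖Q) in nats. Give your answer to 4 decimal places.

2.1348 nats

D(P‖Q) = Σ p·ln(p/q).
  0.09·ln(0.09/0.64) = -0.17655
  0.53·ln(0.53/0.01) = 2.10425
  0.17·ln(0.17/0.05) = 0.20804
  0.17·ln(0.17/0.12) = 0.05921
  0.04·ln(0.04/0.18) = -0.06016
D(P‖Q) = 2.1348 nats.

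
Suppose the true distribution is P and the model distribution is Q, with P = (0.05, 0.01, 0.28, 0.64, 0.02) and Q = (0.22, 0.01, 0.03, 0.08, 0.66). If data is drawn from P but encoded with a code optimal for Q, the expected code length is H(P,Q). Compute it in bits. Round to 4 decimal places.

3.9362 bits

H(P,Q) = −Σ p·log₂ q.
  −0.05·log₂(0.22) = 0.10922
  −0.01·log₂(0.01) = 0.06644
  −0.28·log₂(0.03) = 1.41649
  −0.64·log₂(0.08) = 2.33207
  −0.02·log₂(0.66) = 0.01199
H(P,Q) = 3.9362 bits.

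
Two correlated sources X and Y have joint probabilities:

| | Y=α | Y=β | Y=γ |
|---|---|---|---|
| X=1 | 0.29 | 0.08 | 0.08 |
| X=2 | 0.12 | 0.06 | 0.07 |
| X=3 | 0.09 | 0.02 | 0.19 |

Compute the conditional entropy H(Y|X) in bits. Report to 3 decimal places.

Marginals: p(X) = (0.4500, 0.2500, 0.3000), p(Y) = (0.5000, 0.1600, 0.3400).
H(Y|X) = Σ p(X) · H(Y|X=·).
  X=1: p=0.4500, H(Y|X=1) = 1.2945
  X=2: p=0.2500, H(Y|X=2) = 1.5166
  X=3: p=0.3000, H(Y|X=3) = 1.1989
Weighted sum = 1.321 bits.

1.321 bits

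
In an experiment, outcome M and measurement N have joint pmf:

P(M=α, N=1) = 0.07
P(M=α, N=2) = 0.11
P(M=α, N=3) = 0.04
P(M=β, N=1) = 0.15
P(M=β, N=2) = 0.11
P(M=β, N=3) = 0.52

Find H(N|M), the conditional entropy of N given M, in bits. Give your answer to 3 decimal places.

Marginals: p(M) = (0.2200, 0.7800), p(N) = (0.2200, 0.2200, 0.5600).
H(N|M) = Σ p(M) · H(N|M=·).
  M=α: p=0.2200, H(N|M=α) = 1.4728
  M=β: p=0.7800, H(N|M=β) = 1.2459
Weighted sum = 1.296 bits.

1.296 bits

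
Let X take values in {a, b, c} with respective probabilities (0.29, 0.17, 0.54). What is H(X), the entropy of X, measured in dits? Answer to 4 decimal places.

H(X) = −Σ p·log₁₀ p.
  −(0.29)·log₁₀(0.29) = 0.15590
  −(0.17)·log₁₀(0.17) = 0.13082
  −(0.54)·log₁₀(0.54) = 0.14451
Sum: 0.15590 + 0.13082 + 0.14451 = 0.4312 dits.

0.4312 dits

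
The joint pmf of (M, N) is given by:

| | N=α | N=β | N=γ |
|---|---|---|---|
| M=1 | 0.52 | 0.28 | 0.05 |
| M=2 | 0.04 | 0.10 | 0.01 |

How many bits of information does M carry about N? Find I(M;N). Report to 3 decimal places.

0.047 bits

Marginals: p(M) = (0.8500, 0.1500), p(N) = (0.5600, 0.3800, 0.0600).
I(M;N) = Σ p(x,y)·log₂[p(x,y)/(p(x)p(y))].
  (1,α): 0.52·log₂(1.0924) = 0.0663
  (1,β): 0.28·log₂(0.8669) = -0.0577
  (1,γ): 0.05·log₂(0.9804) = -0.0014
  (2,α): 0.04·log₂(0.4762) = -0.0428
  (2,β): 0.10·log₂(1.7544) = 0.0811
  (2,γ): 0.01·log₂(1.1111) = 0.0015
Sum = 0.047 bits.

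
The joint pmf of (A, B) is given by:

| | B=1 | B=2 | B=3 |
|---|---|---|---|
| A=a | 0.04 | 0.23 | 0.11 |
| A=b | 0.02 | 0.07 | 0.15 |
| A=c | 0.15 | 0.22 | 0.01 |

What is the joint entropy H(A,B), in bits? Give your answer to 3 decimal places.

2.773 bits

H(A,B) = −Σ p(x,y)·log₂ p(x,y) over all 9 cells.
  cell (a,1): −0.04·log₂0.04 = 0.1858
  cell (a,2): −0.23·log₂0.23 = 0.4877
  cell (a,3): −0.11·log₂0.11 = 0.3503
  cell (b,1): −0.02·log₂0.02 = 0.1129
  cell (b,2): −0.07·log₂0.07 = 0.2686
  cell (b,3): −0.15·log₂0.15 = 0.4105
  cell (c,1): −0.15·log₂0.15 = 0.4105
  cell (c,2): −0.22·log₂0.22 = 0.4806
  cell (c,3): −0.01·log₂0.01 = 0.0664
Sum = 2.773 bits.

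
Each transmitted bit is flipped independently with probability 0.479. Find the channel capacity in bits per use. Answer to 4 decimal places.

0.0013 bits

Binary symmetric channel: C = 1 − h₂(ε) where h₂ is the binary entropy function.
h₂(0.479) = −0.479·log₂0.479 − 0.521·log₂0.521 = 0.9987.
C = 1 − 0.9987 = 0.0013 bits per channel use.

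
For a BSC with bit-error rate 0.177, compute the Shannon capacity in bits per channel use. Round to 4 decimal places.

0.3265 bits

Binary symmetric channel: C = 1 − h₂(ε) where h₂ is the binary entropy function.
h₂(0.177) = −0.177·log₂0.177 − 0.823·log₂0.823 = 0.6735.
C = 1 − 0.6735 = 0.3265 bits per channel use.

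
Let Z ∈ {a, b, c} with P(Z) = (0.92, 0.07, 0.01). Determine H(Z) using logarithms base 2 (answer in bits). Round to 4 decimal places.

H(Z) = −Σ p·log₂ p.
  −(0.92)·log₂(0.92) = 0.11067
  −(0.07)·log₂(0.07) = 0.26856
  −(0.01)·log₂(0.01) = 0.06644
Sum: 0.11067 + 0.26856 + 0.06644 = 0.4457 bits.

0.4457 bits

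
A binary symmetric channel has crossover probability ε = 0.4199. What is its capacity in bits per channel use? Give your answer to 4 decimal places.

0.0186 bits

Binary symmetric channel: C = 1 − h₂(ε) where h₂ is the binary entropy function.
h₂(0.4199) = −0.4199·log₂0.4199 − 0.5801·log₂0.5801 = 0.9814.
C = 1 − 0.9814 = 0.0186 bits per channel use.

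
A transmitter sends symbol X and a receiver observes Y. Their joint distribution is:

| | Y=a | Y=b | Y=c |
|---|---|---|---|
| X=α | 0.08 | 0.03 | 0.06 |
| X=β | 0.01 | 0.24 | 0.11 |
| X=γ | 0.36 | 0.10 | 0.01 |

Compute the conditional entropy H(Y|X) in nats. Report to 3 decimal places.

0.728 nats

Chain rule: H(Y|X) = H(X,Y) − H(X).
Marginals: p(X) = (0.1700, 0.3600, 0.4700), p(Y) = (0.4500, 0.3700, 0.1800).
H(X,Y) = 1.7515 nats; H(X) = 1.0239 nats.
H(Y|X) = 1.7515 − 1.0239 = 0.728 nats.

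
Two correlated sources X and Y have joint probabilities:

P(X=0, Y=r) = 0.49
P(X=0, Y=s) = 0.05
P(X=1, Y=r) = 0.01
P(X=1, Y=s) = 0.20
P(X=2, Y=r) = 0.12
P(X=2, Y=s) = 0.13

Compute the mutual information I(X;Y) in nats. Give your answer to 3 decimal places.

Marginals: p(X) = (0.5400, 0.2100, 0.2500), p(Y) = (0.6200, 0.3800).
I(X;Y) = Σ p(x,y)·ln[p(x,y)/(p(x)p(y))].
  (0,r): 0.49·ln(1.4636) = 0.1866
  (0,s): 0.05·ln(0.2437) = -0.0706
  (1,r): 0.01·ln(0.0768) = -0.0257
  (1,s): 0.20·ln(2.5063) = 0.1838
  (2,r): 0.12·ln(0.7742) = -0.0307
  (2,s): 0.13·ln(1.3684) = 0.0408
Sum = 0.284 nats.

0.284 nats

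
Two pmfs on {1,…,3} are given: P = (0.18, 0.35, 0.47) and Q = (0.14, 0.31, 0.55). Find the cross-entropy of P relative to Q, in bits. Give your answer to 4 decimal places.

1.5073 bits

H(P,Q) = −Σ p·log₂ q.
  −0.18·log₂(0.14) = 0.51057
  −0.35·log₂(0.31) = 0.59138
  −0.47·log₂(0.55) = 0.40537
H(P,Q) = 1.5073 bits.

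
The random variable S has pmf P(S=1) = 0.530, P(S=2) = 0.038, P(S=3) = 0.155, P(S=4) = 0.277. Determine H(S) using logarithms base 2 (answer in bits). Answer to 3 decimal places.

H(S) = −Σ p·log₂ p.
  −(0.530)·log₂(0.530) = 0.4854
  −(0.038)·log₂(0.038) = 0.1793
  −(0.155)·log₂(0.155) = 0.4169
  −(0.277)·log₂(0.277) = 0.5130
Sum: 0.4854 + 0.1793 + 0.4169 + 0.5130 = 1.595 bits.

1.595 bits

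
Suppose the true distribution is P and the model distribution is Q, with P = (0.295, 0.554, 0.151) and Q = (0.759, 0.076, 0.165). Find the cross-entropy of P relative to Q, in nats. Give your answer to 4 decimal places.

H(P,Q) = −Σ p·ln q.
  −0.295·ln(0.759) = 0.08135
  −0.554·ln(0.076) = 1.42767
  −0.151·ln(0.165) = 0.27207
H(P,Q) = 1.7811 nats.

1.7811 nats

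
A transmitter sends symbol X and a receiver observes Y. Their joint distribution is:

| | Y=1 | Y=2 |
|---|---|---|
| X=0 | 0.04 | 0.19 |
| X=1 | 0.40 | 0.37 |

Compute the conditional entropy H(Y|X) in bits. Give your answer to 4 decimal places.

0.9225 bits

Chain rule: H(Y|X) = H(X,Y) − H(X).
Marginals: p(X) = (0.2300, 0.7700), p(Y) = (0.4400, 0.5600).
H(X,Y) = 1.7005 bits; H(X) = 0.7780 bits.
H(Y|X) = 1.7005 − 0.7780 = 0.9225 bits.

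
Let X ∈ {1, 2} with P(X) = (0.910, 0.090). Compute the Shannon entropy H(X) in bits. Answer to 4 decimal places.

0.4365 bits

H(X) = −Σ p·log₂ p.
  −(0.910)·log₂(0.910) = 0.12382
  −(0.090)·log₂(0.090) = 0.31265
Sum: 0.12382 + 0.31265 = 0.4365 bits.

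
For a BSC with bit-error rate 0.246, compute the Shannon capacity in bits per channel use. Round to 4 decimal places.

0.1951 bits

Binary symmetric channel: C = 1 − h₂(ε) where h₂ is the binary entropy function.
h₂(0.246) = −0.246·log₂0.246 − 0.754·log₂0.754 = 0.8049.
C = 1 − 0.8049 = 0.1951 bits per channel use.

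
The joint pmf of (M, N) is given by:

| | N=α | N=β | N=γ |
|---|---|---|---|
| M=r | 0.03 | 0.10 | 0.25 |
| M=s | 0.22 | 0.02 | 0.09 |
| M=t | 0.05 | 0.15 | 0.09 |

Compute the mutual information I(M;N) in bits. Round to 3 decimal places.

0.301 bits

Marginals: p(M) = (0.3800, 0.3300, 0.2900), p(N) = (0.3000, 0.2700, 0.4300).
I(M;N) = H(M) + H(N) − H(M,N).
H(M) = 1.5762, H(N) = 1.5547, H(M,N) = 2.8294.
I(M;N) = 1.5762 + 1.5547 − 2.8294 = 0.301 bits.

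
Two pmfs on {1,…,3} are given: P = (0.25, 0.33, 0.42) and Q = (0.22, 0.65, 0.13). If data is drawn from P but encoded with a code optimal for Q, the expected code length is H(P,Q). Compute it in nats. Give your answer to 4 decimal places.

1.3776 nats

H(P,Q) = −Σ p·ln q.
  −0.25·ln(0.22) = 0.37853
  −0.33·ln(0.65) = 0.14216
  −0.42·ln(0.13) = 0.85689
H(P,Q) = 1.3776 nats.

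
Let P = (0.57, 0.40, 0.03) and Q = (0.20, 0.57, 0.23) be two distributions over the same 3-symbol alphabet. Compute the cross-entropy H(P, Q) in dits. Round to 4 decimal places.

H(P,Q) = −Σ p·log₁₀ q.
  −0.57·log₁₀(0.20) = 0.39841
  −0.40·log₁₀(0.57) = 0.09765
  −0.03·log₁₀(0.23) = 0.01915
H(P,Q) = 0.5152 dits.

0.5152 dits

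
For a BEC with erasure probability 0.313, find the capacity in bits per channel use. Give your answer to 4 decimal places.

Binary erasure channel: capacity C = 1 − ε.
C = 1 − 0.313 = 0.6870 bits per channel use.

0.6870 bits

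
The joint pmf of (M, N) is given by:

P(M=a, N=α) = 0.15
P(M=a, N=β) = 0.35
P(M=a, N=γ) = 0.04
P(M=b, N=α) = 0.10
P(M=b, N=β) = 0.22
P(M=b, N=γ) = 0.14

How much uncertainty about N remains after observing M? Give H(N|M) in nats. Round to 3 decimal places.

0.929 nats

Marginals: p(M) = (0.5400, 0.4600), p(N) = (0.2500, 0.5700, 0.1800).
H(N|M) = Σ p(M) · H(N|M=·).
  M=a: p=0.5400, H(N|M=a) = 0.8297
  M=b: p=0.4600, H(N|M=b) = 1.0466
Weighted sum = 0.929 nats.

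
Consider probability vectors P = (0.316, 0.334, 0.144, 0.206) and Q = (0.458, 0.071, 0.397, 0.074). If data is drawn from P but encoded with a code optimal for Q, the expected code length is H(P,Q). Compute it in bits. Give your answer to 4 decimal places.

2.5963 bits

H(P,Q) = −Σ p·log₂ q.
  −0.316·log₂(0.458) = 0.35600
  −0.334·log₂(0.071) = 1.27456
  −0.144·log₂(0.397) = 0.19192
  −0.206·log₂(0.074) = 0.77380
H(P,Q) = 2.5963 bits.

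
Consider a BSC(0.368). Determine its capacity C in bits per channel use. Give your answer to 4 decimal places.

0.0509 bits

Binary symmetric channel: C = 1 − h₂(ε) where h₂ is the binary entropy function.
h₂(0.368) = −0.368·log₂0.368 − 0.632·log₂0.632 = 0.9491.
C = 1 − 0.9491 = 0.0509 bits per channel use.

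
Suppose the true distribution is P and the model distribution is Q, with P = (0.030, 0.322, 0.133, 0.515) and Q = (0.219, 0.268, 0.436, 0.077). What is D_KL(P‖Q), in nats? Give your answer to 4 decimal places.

0.8202 nats

D(P‖Q) = Σ p·ln(p/q).
  0.030·ln(0.030/0.219) = -0.05964
  0.322·ln(0.322/0.268) = 0.05911
  0.133·ln(0.133/0.436) = -0.15791
  0.515·ln(0.515/0.077) = 0.97869
D(P‖Q) = 0.8202 nats.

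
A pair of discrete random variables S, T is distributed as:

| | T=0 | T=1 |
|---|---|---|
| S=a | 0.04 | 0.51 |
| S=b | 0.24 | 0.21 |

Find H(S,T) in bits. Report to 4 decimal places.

H(S,T) = −Σ p(x,y)·log₂ p(x,y) over all 4 cells.
  cell (a,0): −0.04·log₂0.04 = 0.18575
  cell (a,1): −0.51·log₂0.51 = 0.49543
  cell (b,0): −0.24·log₂0.24 = 0.49413
  cell (b,1): −0.21·log₂0.21 = 0.47282
Sum = 1.6481 bits.

1.6481 bits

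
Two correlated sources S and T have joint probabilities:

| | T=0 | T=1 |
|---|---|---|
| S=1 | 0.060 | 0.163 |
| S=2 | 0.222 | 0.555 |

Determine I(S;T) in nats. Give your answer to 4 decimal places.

0.0001 nats

Marginals: p(S) = (0.2230, 0.7770), p(T) = (0.2820, 0.7180).
I(S;T) = Σ p(x,y)·ln[p(x,y)/(p(x)p(y))].
  (1,0): 0.060·ln(0.9541) = -0.00282
  (1,1): 0.163·ln(1.0180) = 0.00291
  (2,0): 0.222·ln(1.0132) = 0.00290
  (2,1): 0.555·ln(0.9948) = -0.00288
Sum = 0.0001 nats.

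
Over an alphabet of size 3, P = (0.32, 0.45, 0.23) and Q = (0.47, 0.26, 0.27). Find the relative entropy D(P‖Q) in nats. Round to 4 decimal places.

0.0870 nats

D(P‖Q) = Σ p·ln(p/q).
  0.32·ln(0.32/0.47) = -0.12301
  0.45·ln(0.45/0.26) = 0.24685
  0.23·ln(0.23/0.27) = -0.03688
D(P‖Q) = 0.0870 nats.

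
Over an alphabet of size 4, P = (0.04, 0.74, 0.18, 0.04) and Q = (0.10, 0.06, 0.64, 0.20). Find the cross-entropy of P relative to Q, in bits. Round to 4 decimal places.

H(P,Q) = −Σ p·log₂ q.
  −0.04·log₂(0.10) = 0.13288
  −0.74·log₂(0.06) = 3.00358
  −0.18·log₂(0.64) = 0.11589
  −0.04·log₂(0.20) = 0.09288
H(P,Q) = 3.3452 bits.

3.3452 bits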